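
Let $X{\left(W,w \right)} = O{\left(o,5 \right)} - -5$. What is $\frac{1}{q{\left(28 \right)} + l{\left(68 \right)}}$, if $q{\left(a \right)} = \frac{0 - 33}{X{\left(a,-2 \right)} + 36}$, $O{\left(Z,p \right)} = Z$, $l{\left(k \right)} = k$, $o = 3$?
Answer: $\frac{4}{269} \approx 0.01487$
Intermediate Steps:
$X{\left(W,w \right)} = 8$ ($X{\left(W,w \right)} = 3 - -5 = 3 + 5 = 8$)
$q{\left(a \right)} = - \frac{3}{4}$ ($q{\left(a \right)} = \frac{0 - 33}{8 + 36} = - \frac{33}{44} = \left(-33\right) \frac{1}{44} = - \frac{3}{4}$)
$\frac{1}{q{\left(28 \right)} + l{\left(68 \right)}} = \frac{1}{- \frac{3}{4} + 68} = \frac{1}{\frac{269}{4}} = \frac{4}{269}$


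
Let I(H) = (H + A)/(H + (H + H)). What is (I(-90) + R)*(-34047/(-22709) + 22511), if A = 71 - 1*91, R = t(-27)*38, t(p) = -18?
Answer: -9435889238122/613143 ≈ -1.5389e+7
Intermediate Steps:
R = -684 (R = -18*38 = -684)
A = -20 (A = 71 - 91 = -20)
I(H) = (-20 + H)/(3*H) (I(H) = (H - 20)/(H + (H + H)) = (-20 + H)/(H + 2*H) = (-20 + H)/((3*H)) = (-20 + H)*(1/(3*H)) = (-20 + H)/(3*H))
(I(-90) + R)*(-34047/(-22709) + 22511) = ((⅓)*(-20 - 90)/(-90) - 684)*(-34047/(-22709) + 22511) = ((⅓)*(-1/90)*(-110) - 684)*(-34047*(-1/22709) + 22511) = (11/27 - 684)*(34047/22709 + 22511) = -18457/27*511236346/22709 = -9435889238122/613143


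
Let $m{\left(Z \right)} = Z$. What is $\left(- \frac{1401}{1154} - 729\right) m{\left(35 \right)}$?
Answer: $- \frac{29493345}{1154} \approx -25558.0$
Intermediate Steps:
$\left(- \frac{1401}{1154} - 729\right) m{\left(35 \right)} = \left(- \frac{1401}{1154} - 729\right) 35 = \left(- \frac{842667}{1154}\right) 35 = - \frac{29493345}{1154}$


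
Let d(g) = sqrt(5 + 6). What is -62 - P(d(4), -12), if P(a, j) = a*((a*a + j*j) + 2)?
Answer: -62 - 157*sqrt(11) ≈ -582.71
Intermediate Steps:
d(g) = sqrt(11)
P(a, j) = a*(2 + a**2 + j**2) (P(a, j) = a*((a**2 + j**2) + 2) = a*(2 + a**2 + j**2))
-62 - P(d(4), -12) = -62 - sqrt(11)*(2 + (sqrt(11))**2 + (-12)**2) = -62 - sqrt(11)*(2 + 11 + 144) = -62 - sqrt(11)*157 = -62 - 157*sqrt(11)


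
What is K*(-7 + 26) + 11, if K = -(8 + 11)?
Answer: -350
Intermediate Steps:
K = -19 (K = -1*19 = -19)
K*(-7 + 26) + 11 = -19*(-7 + 26) + 11 = -19*19 + 11 = -361 + 11 = -350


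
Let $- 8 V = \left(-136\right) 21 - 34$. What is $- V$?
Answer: $- \frac{1445}{4} \approx -361.25$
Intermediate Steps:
$V = \frac{1445}{4}$ ($V = - \frac{\left(-136\right) 21 - 34}{8} = - \frac{-2856 - 34}{8} = \left(- \frac{1}{8}\right) \left(-2890\right) = \frac{1445}{4} \approx 361.25$)
$- V = \left(-1\right) \frac{1445}{4} = - \frac{1445}{4}$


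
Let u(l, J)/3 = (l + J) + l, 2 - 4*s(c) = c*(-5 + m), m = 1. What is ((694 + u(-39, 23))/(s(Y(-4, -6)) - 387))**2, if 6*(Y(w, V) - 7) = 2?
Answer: 10074276/5175625 ≈ 1.9465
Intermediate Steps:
Y(w, V) = 22/3 (Y(w, V) = 7 + (1/6)*2 = 7 + 1/3 = 22/3)
s(c) = 1/2 + c (s(c) = 1/2 - c*(-5 + 1)/4 = 1/2 - c*(-4)/4 = 1/2 - (-1)*c = 1/2 + c)
u(l, J) = 3*J + 6*l (u(l, J) = 3*((l + J) + l) = 3*((J + l) + l) = 3*(J + 2*l) = 3*J + 6*l)
((694 + u(-39, 23))/(s(Y(-4, -6)) - 387))**2 = ((694 + (3*23 + 6*(-39)))/((1/2 + 22/3) - 387))**2 = ((694 + (69 - 234))/(47/6 - 387))**2 = ((694 - 165)/(-2275/6))**2 = (529*(-6/2275))**2 = (-3174/2275)**2 = 10074276/5175625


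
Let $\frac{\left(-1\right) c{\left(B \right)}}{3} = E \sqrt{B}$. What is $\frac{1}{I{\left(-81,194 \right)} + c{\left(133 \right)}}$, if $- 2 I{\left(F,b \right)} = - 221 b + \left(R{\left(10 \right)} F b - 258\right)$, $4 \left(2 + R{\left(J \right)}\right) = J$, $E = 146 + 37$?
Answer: $\frac{101978}{2439532789} + \frac{2196 \sqrt{133}}{2439532789} \approx 5.2184 \cdot 10^{-5}$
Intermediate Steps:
$E = 183$
$R{\left(J \right)} = -2 + \frac{J}{4}$
$I{\left(F,b \right)} = 129 + \frac{221 b}{2} - \frac{F b}{4}$ ($I{\left(F,b \right)} = - \frac{- 221 b + \left(\left(-2 + \frac{1}{4} \cdot 10\right) F b - 258\right)}{2} = - \frac{- 221 b + \left(\left(-2 + \frac{5}{2}\right) F b - 258\right)}{2} = - \frac{- 221 b + \left(\frac{F}{2} b - 258\right)}{2} = - \frac{- 221 b + \left(\frac{F b}{2} - 258\right)}{2} = - \frac{- 221 b + \left(-258 + \frac{F b}{2}\right)}{2} = - \frac{-258 - 221 b + \frac{F b}{2}}{2} = 129 + \frac{221 b}{2} - \frac{F b}{4}$)
$c{\left(B \right)} = - 549 \sqrt{B}$ ($c{\left(B \right)} = - 3 \cdot 183 \sqrt{B} = - 549 \sqrt{B}$)
$\frac{1}{I{\left(-81,194 \right)} + c{\left(133 \right)}} = \frac{1}{\left(129 + \frac{221}{2} \cdot 194 - \left(- \frac{81}{4}\right) 194\right) - 549 \sqrt{133}} = \frac{1}{\left(129 + 21437 + \frac{7857}{2}\right) - 549 \sqrt{133}} = \frac{1}{\frac{50989}{2} - 549 \sqrt{133}}$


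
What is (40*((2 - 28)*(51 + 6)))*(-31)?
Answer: 1837680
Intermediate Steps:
(40*((2 - 28)*(51 + 6)))*(-31) = (40*(-26*57))*(-31) = (40*(-1482))*(-31) = -59280*(-31) = 1837680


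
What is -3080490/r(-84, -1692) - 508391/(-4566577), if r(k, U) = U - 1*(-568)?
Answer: 7033933107107/2566416274 ≈ 2740.8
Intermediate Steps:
r(k, U) = 568 + U (r(k, U) = U + 568 = 568 + U)
-3080490/r(-84, -1692) - 508391/(-4566577) = -3080490/(568 - 1692) - 508391/(-4566577) = -3080490/(-1124) - 508391*(-1/4566577) = -3080490*(-1/1124) + 508391/4566577 = 1540245/562 + 508391/4566577 = 7033933107107/2566416274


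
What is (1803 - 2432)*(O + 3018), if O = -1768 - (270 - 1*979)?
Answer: -1232211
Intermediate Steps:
O = -1059 (O = -1768 - (270 - 979) = -1768 - 1*(-709) = -1768 + 709 = -1059)
(1803 - 2432)*(O + 3018) = (1803 - 2432)*(-1059 + 3018) = -629*1959 = -1232211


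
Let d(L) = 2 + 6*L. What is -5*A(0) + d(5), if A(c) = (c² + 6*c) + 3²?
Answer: -13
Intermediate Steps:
A(c) = 9 + c² + 6*c (A(c) = (c² + 6*c) + 9 = 9 + c² + 6*c)
-5*A(0) + d(5) = -5*(9 + 0² + 6*0) + (2 + 6*5) = -5*(9 + 0 + 0) + (2 + 30) = -5*9 + 32 = -45 + 32 = -13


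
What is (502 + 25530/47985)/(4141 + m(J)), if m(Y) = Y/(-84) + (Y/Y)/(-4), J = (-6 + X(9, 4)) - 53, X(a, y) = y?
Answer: 9645600/79490123 ≈ 0.12134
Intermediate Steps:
J = -55 (J = (-6 + 4) - 53 = -2 - 53 = -55)
m(Y) = -¼ - Y/84 (m(Y) = Y*(-1/84) + 1*(-¼) = -Y/84 - ¼ = -¼ - Y/84)
(502 + 25530/47985)/(4141 + m(J)) = (502 + 25530/47985)/(4141 + (-¼ - 1/84*(-55))) = (502 + 25530*(1/47985))/(4141 + (-¼ + 55/84)) = (502 + 1702/3199)/(4141 + 17/42) = 1607600/(3199*(173939/42)) = (1607600/3199)*(42/173939) = 9645600/79490123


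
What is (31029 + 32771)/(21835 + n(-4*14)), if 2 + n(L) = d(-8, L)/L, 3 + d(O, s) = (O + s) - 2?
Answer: 3572800/1222717 ≈ 2.9220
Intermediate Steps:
d(O, s) = -5 + O + s (d(O, s) = -3 + ((O + s) - 2) = -3 + (-2 + O + s) = -5 + O + s)
n(L) = -2 + (-13 + L)/L (n(L) = -2 + (-5 - 8 + L)/L = -2 + (-13 + L)/L)
(31029 + 32771)/(21835 + n(-4*14)) = (31029 + 32771)/(21835 + (-13 - (-4)*14)/((-4*14))) = 63800/(21835 + (-13 - 1*(-56))/(-56)) = 63800/(21835 - (-13 + 56)/56) = 63800/(21835 - 1/56*43) = 63800/(21835 - 43/56) = 63800/(1222717/56) = 63800*(56/1222717) = 3572800/1222717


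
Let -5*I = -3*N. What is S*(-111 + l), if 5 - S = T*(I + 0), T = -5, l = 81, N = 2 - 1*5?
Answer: 120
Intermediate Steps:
N = -3 (N = 2 - 5 = -3)
I = -9/5 (I = -(-3)*(-3)/5 = -1/5*9 = -9/5 ≈ -1.8000)
S = -4 (S = 5 - (-5)*(-9/5 + 0) = 5 - (-5)*(-9)/5 = 5 - 1*9 = 5 - 9 = -4)
S*(-111 + l) = -4*(-111 + 81) = -4*(-30) = 120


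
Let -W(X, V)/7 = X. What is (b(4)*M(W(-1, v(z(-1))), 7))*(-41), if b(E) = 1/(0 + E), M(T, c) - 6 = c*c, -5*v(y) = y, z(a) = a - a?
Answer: -2255/4 ≈ -563.75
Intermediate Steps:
z(a) = 0
v(y) = -y/5
W(X, V) = -7*X
M(T, c) = 6 + c² (M(T, c) = 6 + c*c = 6 + c²)
b(E) = 1/E
(b(4)*M(W(-1, v(z(-1))), 7))*(-41) = ((6 + 7²)/4)*(-41) = ((6 + 49)/4)*(-41) = ((¼)*55)*(-41) = (55/4)*(-41) = -2255/4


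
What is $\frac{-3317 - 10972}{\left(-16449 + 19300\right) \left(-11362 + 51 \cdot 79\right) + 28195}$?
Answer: $\frac{4763}{6959396} \approx 0.0006844$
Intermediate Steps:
$\frac{-3317 - 10972}{\left(-16449 + 19300\right) \left(-11362 + 51 \cdot 79\right) + 28195} = - \frac{14289}{2851 \left(-11362 + 4029\right) + 28195} = - \frac{14289}{2851 \left(-7333\right) + 28195} = - \frac{14289}{-20906383 + 28195} = - \frac{14289}{-20878188} = \left(-14289\right) \left(- \frac{1}{20878188}\right) = \frac{4763}{6959396}$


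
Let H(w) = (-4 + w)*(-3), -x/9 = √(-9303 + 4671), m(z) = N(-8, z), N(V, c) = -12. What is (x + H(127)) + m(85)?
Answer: -381 - 18*I*√1158 ≈ -381.0 - 612.53*I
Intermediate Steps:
m(z) = -12
x = -18*I*√1158 (x = -9*√(-9303 + 4671) = -18*I*√1158 ≈ -612.53*I)
H(w) = 12 - 3*w
(x + H(127)) + m(85) = (-18*I*√1158 + (12 - 3*127)) - 12 = (-18*I*√1158 + (12 - 381)) - 12 = (-18*I*√1158 - 369) - 12 = (-369 - 18*I*√1158) - 12 = -381 - 18*I*√1158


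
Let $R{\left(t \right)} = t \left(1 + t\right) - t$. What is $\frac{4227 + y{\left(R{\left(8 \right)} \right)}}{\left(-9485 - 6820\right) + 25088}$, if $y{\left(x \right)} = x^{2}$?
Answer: $\frac{8323}{8783} \approx 0.94763$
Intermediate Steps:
$R{\left(t \right)} = - t + t \left(1 + t\right)$
$\frac{4227 + y{\left(R{\left(8 \right)} \right)}}{\left(-9485 - 6820\right) + 25088} = \frac{4227 + \left(8^{2}\right)^{2}}{\left(-9485 - 6820\right) + 25088} = \frac{4227 + 64^{2}}{-16305 + 25088} = \frac{4227 + 4096}{8783} = 8323 \cdot \frac{1}{8783} = \frac{8323}{8783}$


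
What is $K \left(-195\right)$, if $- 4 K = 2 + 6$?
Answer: $390$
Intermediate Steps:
$K = -2$ ($K = - \frac{2 + 6}{4} = \left(- \frac{1}{4}\right) 8 = -2$)
$K \left(-195\right) = \left(-2\right) \left(-195\right) = 390$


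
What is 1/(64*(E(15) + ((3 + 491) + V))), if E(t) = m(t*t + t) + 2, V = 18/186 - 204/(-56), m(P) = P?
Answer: 217/10273504 ≈ 2.1122e-5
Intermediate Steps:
V = 1623/434 (V = 18*(1/186) - 204*(-1/56) = 3/31 + 51/14 = 1623/434 ≈ 3.7396)
E(t) = 2 + t + t² (E(t) = (t*t + t) + 2 = (t² + t) + 2 = (t + t²) + 2 = 2 + t + t²)
1/(64*(E(15) + ((3 + 491) + V))) = 1/(64*((2 + 15*(1 + 15)) + ((3 + 491) + 1623/434))) = 1/(64*((2 + 15*16) + (494 + 1623/434))) = 1/(64*((2 + 240) + 216019/434)) = 1/(64*(242 + 216019/434)) = 1/(64*(321047/434)) = 1/(10273504/217) = 217/10273504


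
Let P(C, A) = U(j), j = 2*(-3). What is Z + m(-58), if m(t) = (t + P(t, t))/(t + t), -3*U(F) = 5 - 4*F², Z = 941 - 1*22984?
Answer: -7670929/348 ≈ -22043.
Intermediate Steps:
j = -6
Z = -22043 (Z = 941 - 22984 = -22043)
U(F) = -5/3 + 4*F²/3 (U(F) = -(5 - 4*F²)/3 = -5/3 + 4*F²/3)
P(C, A) = 139/3 (P(C, A) = -5/3 + (4/3)*(-6)² = -5/3 + (4/3)*36 = -5/3 + 48 = 139/3)
m(t) = (139/3 + t)/(2*t) (m(t) = (t + 139/3)/(t + t) = (139/3 + t)/((2*t)) = (139/3 + t)*(1/(2*t)) = (139/3 + t)/(2*t))
Z + m(-58) = -22043 + (⅙)*(139 + 3*(-58))/(-58) = -22043 + (⅙)*(-1/58)*(139 - 174) = -22043 + (⅙)*(-1/58)*(-35) = -22043 + 35/348 = -7670929/348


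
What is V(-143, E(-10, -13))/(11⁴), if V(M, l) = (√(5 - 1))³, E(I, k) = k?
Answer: 8/14641 ≈ 0.00054641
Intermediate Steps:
V(M, l) = 8 (V(M, l) = (√4)³ = 2³ = 8)
V(-143, E(-10, -13))/(11⁴) = 8/(11⁴) = 8/14641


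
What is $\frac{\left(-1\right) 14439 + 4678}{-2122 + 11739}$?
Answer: $- \frac{9761}{9617} \approx -1.015$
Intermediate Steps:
$\frac{\left(-1\right) 14439 + 4678}{-2122 + 11739} = \frac{-14439 + 4678}{9617} = \left(-9761\right) \frac{1}{9617} = - \frac{9761}{9617}$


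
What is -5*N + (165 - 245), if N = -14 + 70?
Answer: -360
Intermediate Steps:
N = 56
-5*N + (165 - 245) = -5*56 + (165 - 245) = -280 - 80 = -360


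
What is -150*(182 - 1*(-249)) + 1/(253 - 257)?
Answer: -258601/4 ≈ -64650.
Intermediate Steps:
-150*(182 - 1*(-249)) + 1/(253 - 257) = -150*(182 + 249) + 1/(-4) = -150*431 - ¼ = -64650 - ¼ = -258601/4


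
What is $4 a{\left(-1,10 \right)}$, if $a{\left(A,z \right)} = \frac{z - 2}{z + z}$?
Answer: $\frac{8}{5} \approx 1.6$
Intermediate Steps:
$a{\left(A,z \right)} = \frac{-2 + z}{2 z}$
$4 a{\left(-1,10 \right)} = 4 \frac{-2 + 10}{2 \cdot 10} = 4 \cdot \frac{1}{2} \cdot \frac{1}{10} \cdot 8 = 4 \cdot \frac{2}{5} = \frac{8}{5}$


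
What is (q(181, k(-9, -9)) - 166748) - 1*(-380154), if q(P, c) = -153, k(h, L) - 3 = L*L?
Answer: 213253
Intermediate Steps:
k(h, L) = 3 + L² (k(h, L) = 3 + L*L = 3 + L²)
(q(181, k(-9, -9)) - 166748) - 1*(-380154) = (-153 - 166748) - 1*(-380154) = -166901 + 380154 = 213253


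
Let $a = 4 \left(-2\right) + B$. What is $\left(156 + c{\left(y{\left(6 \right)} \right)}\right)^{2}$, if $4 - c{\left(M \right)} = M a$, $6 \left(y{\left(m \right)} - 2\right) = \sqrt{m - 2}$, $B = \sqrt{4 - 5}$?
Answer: $\frac{95749}{3} - \frac{7504 i}{9} \approx 31916.0 - 833.78 i$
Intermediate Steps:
$B = i$ ($B = \sqrt{-1} = i \approx 1.0 i$)
$a = -8 + i$ ($a = 4 \left(-2\right) + i = -8 + i \approx -8.0 + 1.0 i$)
$y{\left(m \right)} = 2 + \frac{\sqrt{-2 + m}}{6}$ ($y{\left(m \right)} = 2 + \frac{\sqrt{m - 2}}{6} = 2 + \frac{\sqrt{-2 + m}}{6}$)
$c{\left(M \right)} = 4 - M \left(-8 + i\right)$
$\left(156 + c{\left(y{\left(6 \right)} \right)}\right)^{2} = \left(156 + \left(4 + \left(2 + \frac{\sqrt{-2 + 6}}{6}\right) \left(8 - i\right)\right)\right)^{2} = \left(156 + \left(4 + \left(2 + \frac{\sqrt{4}}{6}\right) \left(8 - i\right)\right)\right)^{2} = \left(156 + \left(4 + \left(2 + \frac{1}{6} \cdot 2\right) \left(8 - i\right)\right)\right)^{2} = \left(156 + \left(4 + \left(2 + \frac{1}{3}\right) \left(8 - i\right)\right)\right)^{2} = \left(156 + \left(4 + \frac{7 \left(8 - i\right)}{3}\right)\right)^{2} = \left(156 + \left(4 + \left(\frac{56}{3} - \frac{7 i}{3}\right)\right)\right)^{2} = \left(156 + \left(\frac{68}{3} - \frac{7 i}{3}\right)\right)^{2} = \left(\frac{536}{3} - \frac{7 i}{3}\right)^{2}$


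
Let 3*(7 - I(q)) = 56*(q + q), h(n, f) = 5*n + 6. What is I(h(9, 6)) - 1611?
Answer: -3508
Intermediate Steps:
h(n, f) = 6 + 5*n
I(q) = 7 - 112*q/3 (I(q) = 7 - 56*(q + q)/3 = 7 - 56*2*q/3 = 7 - 112*q/3)
I(h(9, 6)) - 1611 = (7 - 112*(6 + 5*9)/3) - 1611 = (7 - 112*(6 + 45)/3) - 1611 = (7 - 112/3*51) - 1611 = (7 - 1904) - 1611 = -1897 - 1611 = -3508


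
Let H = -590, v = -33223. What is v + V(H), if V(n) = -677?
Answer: -33900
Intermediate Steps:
v + V(H) = -33223 - 677 = -33900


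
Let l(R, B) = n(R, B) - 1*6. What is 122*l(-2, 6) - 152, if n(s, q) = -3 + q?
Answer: -518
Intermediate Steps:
l(R, B) = -9 + B (l(R, B) = (-3 + B) - 1*6 = (-3 + B) - 6 = -9 + B)
122*l(-2, 6) - 152 = 122*(-9 + 6) - 152 = 122*(-3) - 152 = -366 - 152 = -518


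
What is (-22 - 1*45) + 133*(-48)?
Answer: -6451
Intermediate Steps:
(-22 - 1*45) + 133*(-48) = (-22 - 45) - 6384 = -67 - 6384 = -6451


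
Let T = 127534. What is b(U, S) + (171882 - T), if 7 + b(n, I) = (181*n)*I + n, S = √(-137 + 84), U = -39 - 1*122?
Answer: 44180 - 29141*I*√53 ≈ 44180.0 - 2.1215e+5*I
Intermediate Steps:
U = -161 (U = -39 - 122 = -161)
S = I*√53 (S = √(-53) = I*√53 ≈ 7.2801*I)
b(n, I) = -7 + n + 181*I*n (b(n, I) = -7 + ((181*n)*I + n) = -7 + (181*I*n + n) = -7 + (n + 181*I*n) = -7 + n + 181*I*n)
b(U, S) + (171882 - T) = (-7 - 161 + 181*(I*√53)*(-161)) + (171882 - 1*127534) = (-7 - 161 - 29141*I*√53) + (171882 - 127534) = (-168 - 29141*I*√53) + 44348 = 44180 - 29141*I*√53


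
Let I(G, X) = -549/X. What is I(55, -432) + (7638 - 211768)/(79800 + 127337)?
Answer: 2837117/9942576 ≈ 0.28535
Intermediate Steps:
I(55, -432) + (7638 - 211768)/(79800 + 127337) = -549/(-432) + (7638 - 211768)/(79800 + 127337) = -549*(-1/432) - 204130/207137 = 61/48 - 204130*1/207137 = 61/48 - 204130/207137 = 2837117/9942576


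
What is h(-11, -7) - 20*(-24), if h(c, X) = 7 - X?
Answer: 494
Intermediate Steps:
h(-11, -7) - 20*(-24) = (7 - 1*(-7)) - 20*(-24) = (7 + 7) + 480 = 14 + 480 = 494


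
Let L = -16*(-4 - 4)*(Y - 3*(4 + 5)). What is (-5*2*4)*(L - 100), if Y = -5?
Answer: 167840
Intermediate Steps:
L = -4096 (L = -16*(-4 - 4)*(-5 - 3*(4 + 5)) = -(-128)*(-5 - 3*9) = -(-128)*(-5 - 27) = -(-128)*(-32) = -16*256 = -4096)
(-5*2*4)*(L - 100) = (-5*2*4)*(-4096 - 100) = -10*4*(-4196) = -40*(-4196) = 167840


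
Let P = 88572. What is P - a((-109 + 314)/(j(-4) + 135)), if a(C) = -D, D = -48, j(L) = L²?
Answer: 88524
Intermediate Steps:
a(C) = 48 (a(C) = -1*(-48) = 48)
P - a((-109 + 314)/(j(-4) + 135)) = 88572 - 1*48 = 88572 - 48 = 88524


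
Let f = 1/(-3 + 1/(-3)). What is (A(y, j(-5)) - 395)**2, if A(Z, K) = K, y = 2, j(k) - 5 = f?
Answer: 15233409/100 ≈ 1.5233e+5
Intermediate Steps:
f = -3/10 (f = 1/(-3 - 1/3) = 1/(-10/3) = -3/10 ≈ -0.30000)
j(k) = 47/10 (j(k) = 5 - 3/10 = 47/10)
(A(y, j(-5)) - 395)**2 = (47/10 - 395)**2 = (-3903/10)**2 = 15233409/100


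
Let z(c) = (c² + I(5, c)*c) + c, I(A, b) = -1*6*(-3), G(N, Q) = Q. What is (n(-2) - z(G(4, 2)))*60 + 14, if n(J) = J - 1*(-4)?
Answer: -2386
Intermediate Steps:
n(J) = 4 + J (n(J) = J + 4 = 4 + J)
I(A, b) = 18 (I(A, b) = -6*(-3) = 18)
z(c) = c² + 19*c (z(c) = (c² + 18*c) + c = c² + 19*c)
(n(-2) - z(G(4, 2)))*60 + 14 = ((4 - 2) - 2*(19 + 2))*60 + 14 = (2 - 2*21)*60 + 14 = (2 - 1*42)*60 + 14 = (2 - 42)*60 + 14 = -40*60 + 14 = -2400 + 14 = -2386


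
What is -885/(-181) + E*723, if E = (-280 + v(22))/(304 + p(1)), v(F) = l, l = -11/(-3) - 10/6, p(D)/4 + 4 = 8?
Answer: -18048357/28960 ≈ -623.22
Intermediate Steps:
p(D) = 16 (p(D) = -16 + 4*8 = -16 + 32 = 16)
l = 2 (l = -11*(-⅓) - 10*⅙ = 11/3 - 5/3 = 2)
v(F) = 2
E = -139/160 (E = (-280 + 2)/(304 + 16) = -278/320 = -278*1/320 = -139/160 ≈ -0.86875)
-885/(-181) + E*723 = -885/(-181) - 139/160*723 = -885*(-1/181) - 100497/160 = 885/181 - 100497/160 = -18048357/28960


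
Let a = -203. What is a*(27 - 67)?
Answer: 8120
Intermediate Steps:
a*(27 - 67) = -203*(27 - 67) = -203*(-40) = 8120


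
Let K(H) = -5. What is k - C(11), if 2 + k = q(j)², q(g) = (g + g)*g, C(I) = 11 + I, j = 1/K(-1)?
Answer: -14996/625 ≈ -23.994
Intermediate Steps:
j = -⅕ (j = 1/(-5) = -⅕ ≈ -0.20000)
q(g) = 2*g² (q(g) = (2*g)*g = 2*g²)
k = -1246/625 (k = -2 + (2*(-⅕)²)² = -2 + (2*(1/25))² = -2 + (2/25)² = -2 + 4/625 = -1246/625 ≈ -1.9936)
k - C(11) = -1246/625 - (11 + 11) = -1246/625 - 1*22 = -1246/625 - 22 = -14996/625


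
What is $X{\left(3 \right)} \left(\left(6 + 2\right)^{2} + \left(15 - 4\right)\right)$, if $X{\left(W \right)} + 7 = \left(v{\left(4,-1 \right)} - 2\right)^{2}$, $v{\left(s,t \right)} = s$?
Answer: $-225$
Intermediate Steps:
$X{\left(W \right)} = -3$ ($X{\left(W \right)} = -7 + \left(4 - 2\right)^{2} = -7 + 2^{2} = -7 + 4 = -3$)
$X{\left(3 \right)} \left(\left(6 + 2\right)^{2} + \left(15 - 4\right)\right) = - 3 \left(\left(6 + 2\right)^{2} + \left(15 - 4\right)\right) = - 3 \left(8^{2} + 11\right) = - 3 \left(64 + 11\right) = \left(-3\right) 75 = -225$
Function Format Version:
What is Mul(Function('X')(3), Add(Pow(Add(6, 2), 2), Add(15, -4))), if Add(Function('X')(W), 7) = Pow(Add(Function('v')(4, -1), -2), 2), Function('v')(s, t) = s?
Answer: -225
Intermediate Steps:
Function('X')(W) = -3 (Function('X')(W) = Add(-7, Pow(Add(4, -2), 2)) = Add(-7, Pow(2, 2)) = Add(-7, 4) = -3)
Mul(Function('X')(3), Add(Pow(Add(6, 2), 2), Add(15, -4))) = Mul(-3, Add(Pow(Add(6, 2), 2), Add(15, -4))) = Mul(-3, Add(Pow(8, 2), 11)) = Mul(-3, Add(64, 11)) = Mul(-3, 75) = -225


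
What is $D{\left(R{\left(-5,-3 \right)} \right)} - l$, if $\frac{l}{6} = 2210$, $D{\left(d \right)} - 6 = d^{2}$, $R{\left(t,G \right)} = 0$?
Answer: $-13254$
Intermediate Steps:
$D{\left(d \right)} = 6 + d^{2}$
$l = 13260$ ($l = 6 \cdot 2210 = 13260$)
$D{\left(R{\left(-5,-3 \right)} \right)} - l = \left(6 + 0^{2}\right) - 13260 = \left(6 + 0\right) - 13260 = 6 - 13260 = -13254$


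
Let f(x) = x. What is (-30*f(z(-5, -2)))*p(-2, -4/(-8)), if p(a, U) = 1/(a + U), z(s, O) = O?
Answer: -40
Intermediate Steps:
p(a, U) = 1/(U + a)
(-30*f(z(-5, -2)))*p(-2, -4/(-8)) = (-30*(-2))/(-4/(-8) - 2) = 60/(-4*(-⅛) - 2) = 60/(½ - 2) = 60/(-3/2) = 60*(-⅔) = -40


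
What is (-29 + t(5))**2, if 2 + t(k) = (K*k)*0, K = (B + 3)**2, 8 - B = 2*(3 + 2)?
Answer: 961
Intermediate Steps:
B = -2 (B = 8 - 2*(3 + 2) = 8 - 2*5 = 8 - 1*10 = 8 - 10 = -2)
K = 1 (K = (-2 + 3)**2 = 1**2 = 1)
t(k) = -2 (t(k) = -2 + (1*k)*0 = -2 + k*0 = -2 + 0 = -2)
(-29 + t(5))**2 = (-29 - 2)**2 = (-31)**2 = 961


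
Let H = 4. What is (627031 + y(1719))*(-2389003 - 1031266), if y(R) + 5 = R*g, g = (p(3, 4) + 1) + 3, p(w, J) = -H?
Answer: -2144597589994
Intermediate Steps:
p(w, J) = -4 (p(w, J) = -1*4 = -4)
g = 0 (g = (-4 + 1) + 3 = -3 + 3 = 0)
y(R) = -5 (y(R) = -5 + R*0 = -5 + 0 = -5)
(627031 + y(1719))*(-2389003 - 1031266) = (627031 - 5)*(-2389003 - 1031266) = 627026*(-3420269) = -2144597589994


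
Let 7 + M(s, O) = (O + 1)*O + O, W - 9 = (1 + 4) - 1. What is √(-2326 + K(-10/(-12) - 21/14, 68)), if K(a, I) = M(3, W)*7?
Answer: I*√1010 ≈ 31.78*I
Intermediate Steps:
W = 13 (W = 9 + ((1 + 4) - 1) = 9 + (5 - 1) = 9 + 4 = 13)
M(s, O) = -7 + O + O*(1 + O) (M(s, O) = -7 + ((O + 1)*O + O) = -7 + ((1 + O)*O + O) = -7 + (O*(1 + O) + O) = -7 + (O + O*(1 + O)) = -7 + O + O*(1 + O))
K(a, I) = 1316 (K(a, I) = (-7 + 13² + 2*13)*7 = (-7 + 169 + 26)*7 = 188*7 = 1316)
√(-2326 + K(-10/(-12) - 21/14, 68)) = √(-2326 + 1316) = √(-1010) = I*√1010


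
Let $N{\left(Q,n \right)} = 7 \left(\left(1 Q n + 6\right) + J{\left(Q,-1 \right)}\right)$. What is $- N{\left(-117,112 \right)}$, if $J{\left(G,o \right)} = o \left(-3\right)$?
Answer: $91665$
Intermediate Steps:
$J{\left(G,o \right)} = - 3 o$
$N{\left(Q,n \right)} = 63 + 7 Q n$ ($N{\left(Q,n \right)} = 7 \left(\left(1 Q n + 6\right) - -3\right) = 7 \left(\left(Q n + 6\right) + 3\right) = 7 \left(\left(6 + Q n\right) + 3\right) = 7 \left(9 + Q n\right) = 63 + 7 Q n$)
$- N{\left(-117,112 \right)} = - (63 + 7 \left(-117\right) 112) = - (63 - 91728) = \left(-1\right) \left(-91665\right) = 91665$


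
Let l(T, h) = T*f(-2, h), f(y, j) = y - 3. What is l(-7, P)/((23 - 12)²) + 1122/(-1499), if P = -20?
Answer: -83297/181379 ≈ -0.45924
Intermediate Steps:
f(y, j) = -3 + y
l(T, h) = -5*T (l(T, h) = T*(-3 - 2) = T*(-5) = -5*T)
l(-7, P)/((23 - 12)²) + 1122/(-1499) = (-5*(-7))/((23 - 12)²) + 1122/(-1499) = 35/(11²) + 1122*(-1/1499) = 35/121 - 1122/1499 = -83297/181379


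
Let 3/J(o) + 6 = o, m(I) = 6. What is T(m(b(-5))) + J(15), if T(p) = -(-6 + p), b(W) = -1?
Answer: 1/3 ≈ 0.33333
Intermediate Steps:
J(o) = 3/(-6 + o)
T(p) = 6 - p
T(m(b(-5))) + J(15) = (6 - 1*6) + 3/(-6 + 15) = (6 - 6) + 3/9 = 0 + 3*(1/9) = 0 + 1/3 = 1/3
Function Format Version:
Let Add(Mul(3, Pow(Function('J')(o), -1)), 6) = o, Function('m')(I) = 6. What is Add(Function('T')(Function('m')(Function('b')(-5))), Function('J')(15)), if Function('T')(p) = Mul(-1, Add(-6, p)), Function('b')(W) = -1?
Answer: Rational(1, 3) ≈ 0.33333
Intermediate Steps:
Function('J')(o) = Mul(3, Pow(Add(-6, o), -1))
Function('T')(p) = Add(6, Mul(-1, p))
Add(Function('T')(Function('m')(Function('b')(-5))), Function('J')(15)) = Add(Add(6, Mul(-1, 6)), Mul(3, Pow(Add(-6, 15), -1))) = Add(Add(6, -6), Mul(3, Pow(9, -1))) = Add(0, Mul(3, Rational(1, 9))) = Add(0, Rational(1, 3)) = Rational(1, 3)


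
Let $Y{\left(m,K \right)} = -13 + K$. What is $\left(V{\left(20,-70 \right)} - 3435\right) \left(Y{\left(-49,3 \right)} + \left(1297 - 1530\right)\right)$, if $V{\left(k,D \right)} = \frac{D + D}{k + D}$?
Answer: $\frac{4170123}{5} \approx 8.3403 \cdot 10^{5}$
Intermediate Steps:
$V{\left(k,D \right)} = \frac{2 D}{D + k}$
$\left(V{\left(20,-70 \right)} - 3435\right) \left(Y{\left(-49,3 \right)} + \left(1297 - 1530\right)\right) = \left(2 \left(-70\right) \frac{1}{-70 + 20} - 3435\right) \left(\left(-13 + 3\right) + \left(1297 - 1530\right)\right) = \left(2 \left(-70\right) \frac{1}{-50} - 3435\right) \left(-10 - 233\right) = \left(2 \left(-70\right) \left(- \frac{1}{50}\right) - 3435\right) \left(-243\right) = \left(\frac{14}{5} - 3435\right) \left(-243\right) = \left(- \frac{17161}{5}\right) \left(-243\right) = \frac{4170123}{5}$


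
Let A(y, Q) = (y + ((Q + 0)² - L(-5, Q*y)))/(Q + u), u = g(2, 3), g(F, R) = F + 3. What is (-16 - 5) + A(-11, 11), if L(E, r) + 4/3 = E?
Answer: -659/48 ≈ -13.729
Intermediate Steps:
L(E, r) = -4/3 + E
g(F, R) = 3 + F
u = 5 (u = 3 + 2 = 5)
A(y, Q) = (19/3 + y + Q²)/(5 + Q) (A(y, Q) = (y + ((Q + 0)² - (-4/3 - 5)))/(Q + 5) = (y + (Q² - 1*(-19/3)))/(5 + Q) = (y + (Q² + 19/3))/(5 + Q) = (y + (19/3 + Q²))/(5 + Q) = (19/3 + y + Q²)/(5 + Q))
(-16 - 5) + A(-11, 11) = (-16 - 5) + (19/3 - 11 + 11²)/(5 + 11) = -21 + (19/3 - 11 + 121)/16 = -21 + (1/16)*(349/3) = -21 + 349/48 = -659/48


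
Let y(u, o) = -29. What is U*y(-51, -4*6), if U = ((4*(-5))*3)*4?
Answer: 6960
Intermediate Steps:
U = -240 (U = -20*3*4 = -60*4 = -240)
U*y(-51, -4*6) = -240*(-29) = 6960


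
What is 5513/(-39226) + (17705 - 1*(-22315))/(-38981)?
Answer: -1784726773/1529068706 ≈ -1.1672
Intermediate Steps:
5513/(-39226) + (17705 - 1*(-22315))/(-38981) = 5513*(-1/39226) + (17705 + 22315)*(-1/38981) = -5513/39226 + 40020*(-1/38981) = -5513/39226 - 40020/38981 = -1784726773/1529068706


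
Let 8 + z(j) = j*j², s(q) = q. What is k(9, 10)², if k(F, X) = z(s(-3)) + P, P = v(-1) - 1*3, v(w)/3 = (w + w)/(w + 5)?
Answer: 6241/4 ≈ 1560.3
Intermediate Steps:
v(w) = 6*w/(5 + w) (v(w) = 3*((w + w)/(w + 5)) = 3*((2*w)/(5 + w)) = 3*(2*w/(5 + w)) = 6*w/(5 + w))
P = -9/2 (P = 6*(-1)/(5 - 1) - 1*3 = 6*(-1)/4 - 3 = 6*(-1)*(¼) - 3 = -3/2 - 3 = -9/2 ≈ -4.5000)
z(j) = -8 + j³ (z(j) = -8 + j*j² = -8 + j³)
k(F, X) = -79/2 (k(F, X) = (-8 + (-3)³) - 9/2 = (-8 - 27) - 9/2 = -35 - 9/2 = -79/2)
k(9, 10)² = (-79/2)² = 6241/4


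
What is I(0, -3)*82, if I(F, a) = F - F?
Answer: 0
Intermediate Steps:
I(F, a) = 0
I(0, -3)*82 = 0*82 = 0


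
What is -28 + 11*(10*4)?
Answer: 412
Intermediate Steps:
-28 + 11*(10*4) = -28 + 11*40 = -28 + 440 = 412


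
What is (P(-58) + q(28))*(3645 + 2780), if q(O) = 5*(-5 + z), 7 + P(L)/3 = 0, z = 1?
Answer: -263425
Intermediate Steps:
P(L) = -21 (P(L) = -21 + 3*0 = -21 + 0 = -21)
q(O) = -20 (q(O) = 5*(-5 + 1) = 5*(-4) = -20)
(P(-58) + q(28))*(3645 + 2780) = (-21 - 20)*(3645 + 2780) = -41*6425 = -263425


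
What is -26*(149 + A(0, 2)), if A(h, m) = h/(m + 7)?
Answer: -3874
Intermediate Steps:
A(h, m) = h/(7 + m)
-26*(149 + A(0, 2)) = -26*(149 + 0/(7 + 2)) = -26*(149 + 0/9) = -26*(149 + 0*(⅑)) = -26*(149 + 0) = -26*149 = -3874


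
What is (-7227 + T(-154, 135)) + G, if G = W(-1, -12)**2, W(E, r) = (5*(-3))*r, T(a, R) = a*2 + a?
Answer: 24711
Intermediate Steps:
T(a, R) = 3*a (T(a, R) = 2*a + a = 3*a)
W(E, r) = -15*r
G = 32400 (G = (-15*(-12))**2 = 180**2 = 32400)
(-7227 + T(-154, 135)) + G = (-7227 + 3*(-154)) + 32400 = (-7227 - 462) + 32400 = -7689 + 32400 = 24711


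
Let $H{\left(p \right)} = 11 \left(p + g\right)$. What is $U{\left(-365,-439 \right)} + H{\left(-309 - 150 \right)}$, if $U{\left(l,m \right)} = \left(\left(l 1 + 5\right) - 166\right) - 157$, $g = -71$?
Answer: $-6513$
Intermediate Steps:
$H{\left(p \right)} = -781 + 11 p$ ($H{\left(p \right)} = 11 \left(p - 71\right) = 11 \left(-71 + p\right) = -781 + 11 p$)
$U{\left(l,m \right)} = -318 + l$ ($U{\left(l,m \right)} = \left(\left(l + 5\right) - 166\right) - 157 = \left(\left(5 + l\right) - 166\right) - 157 = \left(-161 + l\right) - 157 = -318 + l$)
$U{\left(-365,-439 \right)} + H{\left(-309 - 150 \right)} = \left(-318 - 365\right) + \left(-781 + 11 \left(-309 - 150\right)\right) = -683 + \left(-781 + 11 \left(-459\right)\right) = -683 - 5830 = -6513$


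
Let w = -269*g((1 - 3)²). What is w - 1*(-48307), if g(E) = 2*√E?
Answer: 47231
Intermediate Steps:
w = -1076 (w = -538*√((1 - 3)²) = -538*√((-2)²) = -538*√4 = -538*2 = -269*4 = -1076)
w - 1*(-48307) = -1076 - 1*(-48307) = -1076 + 48307 = 47231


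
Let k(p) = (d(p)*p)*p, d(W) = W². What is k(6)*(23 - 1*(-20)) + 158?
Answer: 55886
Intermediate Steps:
k(p) = p⁴ (k(p) = (p²*p)*p = p³*p = p⁴)
k(6)*(23 - 1*(-20)) + 158 = 6⁴*(23 - 1*(-20)) + 158 = 1296*(23 + 20) + 158 = 1296*43 + 158 = 55728 + 158 = 55886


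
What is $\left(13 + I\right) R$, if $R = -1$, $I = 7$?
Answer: $-20$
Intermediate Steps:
$\left(13 + I\right) R = \left(13 + 7\right) \left(-1\right) = 20 \left(-1\right) = -20$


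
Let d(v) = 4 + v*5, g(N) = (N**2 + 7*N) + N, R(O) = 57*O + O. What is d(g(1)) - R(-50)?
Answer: 2949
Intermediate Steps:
R(O) = 58*O
g(N) = N**2 + 8*N
d(v) = 4 + 5*v
d(g(1)) - R(-50) = (4 + 5*(1*(8 + 1))) - 58*(-50) = (4 + 5*(1*9)) - 1*(-2900) = (4 + 5*9) + 2900 = (4 + 45) + 2900 = 49 + 2900 = 2949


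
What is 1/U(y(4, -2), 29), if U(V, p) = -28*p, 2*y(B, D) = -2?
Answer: -1/812 ≈ -0.0012315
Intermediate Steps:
y(B, D) = -1 (y(B, D) = (½)*(-2) = -1)
1/U(y(4, -2), 29) = 1/(-28*29) = 1/(-812) = -1/812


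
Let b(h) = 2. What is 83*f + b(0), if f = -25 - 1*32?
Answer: -4729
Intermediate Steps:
f = -57 (f = -25 - 32 = -57)
83*f + b(0) = 83*(-57) + 2 = -4731 + 2 = -4729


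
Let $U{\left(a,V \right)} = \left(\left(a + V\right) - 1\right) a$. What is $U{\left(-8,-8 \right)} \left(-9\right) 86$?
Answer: $-105264$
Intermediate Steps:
$U{\left(a,V \right)} = a \left(-1 + V + a\right)$ ($U{\left(a,V \right)} = \left(\left(V + a\right) - 1\right) a = \left(-1 + V + a\right) a = a \left(-1 + V + a\right)$)
$U{\left(-8,-8 \right)} \left(-9\right) 86 = - 8 \left(-1 - 8 - 8\right) \left(-9\right) 86 = \left(-8\right) \left(-17\right) \left(-9\right) 86 = 136 \left(-9\right) 86 = \left(-1224\right) 86 = -105264$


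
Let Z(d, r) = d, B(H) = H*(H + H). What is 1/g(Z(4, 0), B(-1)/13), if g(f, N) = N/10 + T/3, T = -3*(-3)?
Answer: 65/196 ≈ 0.33163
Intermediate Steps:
B(H) = 2*H**2 (B(H) = H*(2*H) = 2*H**2)
T = 9
g(f, N) = 3 + N/10 (g(f, N) = N/10 + 9/3 = N*(1/10) + 9*(1/3) = N/10 + 3 = 3 + N/10)
1/g(Z(4, 0), B(-1)/13) = 1/(3 + ((2*(-1)**2)/13)/10) = 1/(3 + ((2*1)*(1/13))/10) = 1/(3 + (2*(1/13))/10) = 1/(3 + (1/10)*(2/13)) = 1/(3 + 1/65) = 1/(196/65) = 65/196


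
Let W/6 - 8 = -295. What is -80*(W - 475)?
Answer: 175760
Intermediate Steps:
W = -1722 (W = 48 + 6*(-295) = 48 - 1770 = -1722)
-80*(W - 475) = -80*(-1722 - 475) = -80*(-2197) = 175760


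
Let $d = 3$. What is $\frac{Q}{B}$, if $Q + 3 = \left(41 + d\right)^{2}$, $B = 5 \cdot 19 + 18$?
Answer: $\frac{1933}{113} \approx 17.106$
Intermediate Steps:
$B = 113$ ($B = 95 + 18 = 113$)
$Q = 1933$ ($Q = -3 + \left(41 + 3\right)^{2} = -3 + 44^{2} = -3 + 1936 = 1933$)
$\frac{Q}{B} = \frac{1933}{113}$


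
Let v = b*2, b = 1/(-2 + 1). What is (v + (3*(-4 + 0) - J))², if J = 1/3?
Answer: 1849/9 ≈ 205.44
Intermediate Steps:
b = -1 (b = 1/(-1) = -1)
J = ⅓ ≈ 0.33333
v = -2 (v = -1*2 = -2)
(v + (3*(-4 + 0) - J))² = (-2 + (3*(-4 + 0) - 1*⅓))² = (-2 + (3*(-4) - ⅓))² = (-2 + (-12 - ⅓))² = (-2 - 37/3)² = (-43/3)² = 1849/9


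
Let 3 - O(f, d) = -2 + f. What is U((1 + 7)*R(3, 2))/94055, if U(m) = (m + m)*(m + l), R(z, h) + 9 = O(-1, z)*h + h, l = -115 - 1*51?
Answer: -2016/18811 ≈ -0.10717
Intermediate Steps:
O(f, d) = 5 - f (O(f, d) = 3 - (-2 + f) = 3 + (2 - f) = 5 - f)
l = -166 (l = -115 - 51 = -166)
R(z, h) = -9 + 7*h (R(z, h) = -9 + ((5 - 1*(-1))*h + h) = -9 + ((5 + 1)*h + h) = -9 + (6*h + h) = -9 + 7*h)
U(m) = 2*m*(-166 + m) (U(m) = (m + m)*(m - 166) = (2*m)*(-166 + m) = 2*m*(-166 + m))
U((1 + 7)*R(3, 2))/94055 = (2*((1 + 7)*(-9 + 7*2))*(-166 + (1 + 7)*(-9 + 7*2)))/94055 = (2*(8*(-9 + 14))*(-166 + 8*(-9 + 14)))*(1/94055) = (2*(8*5)*(-166 + 8*5))*(1/94055) = (2*40*(-166 + 40))*(1/94055) = (2*40*(-126))*(1/94055) = -10080*1/94055 = -2016/18811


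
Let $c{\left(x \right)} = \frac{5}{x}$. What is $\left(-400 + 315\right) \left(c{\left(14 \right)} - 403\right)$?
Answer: $\frac{479145}{14} \approx 34225.0$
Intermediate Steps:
$\left(-400 + 315\right) \left(c{\left(14 \right)} - 403\right) = \left(-400 + 315\right) \left(\frac{5}{14} - 403\right) = - 85 \left(5 \cdot \frac{1}{14} - 403\right) = - 85 \left(\frac{5}{14} - 403\right) = \left(-85\right) \left(- \frac{5637}{14}\right) = \frac{479145}{14}$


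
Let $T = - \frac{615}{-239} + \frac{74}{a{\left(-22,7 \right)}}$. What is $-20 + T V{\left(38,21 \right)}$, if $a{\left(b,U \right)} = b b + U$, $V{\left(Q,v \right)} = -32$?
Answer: $- \frac{12575812}{117349} \approx -107.17$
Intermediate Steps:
$a{\left(b,U \right)} = U + b^{2}$ ($a{\left(b,U \right)} = b^{2} + U = U + b^{2}$)
$T = \frac{319651}{117349}$ ($T = - \frac{615}{-239} + \frac{74}{7 + \left(-22\right)^{2}} = \left(-615\right) \left(- \frac{1}{239}\right) + \frac{74}{7 + 484} = \frac{615}{239} + \frac{74}{491} = \frac{319651}{117349} \approx 2.7239$)
$-20 + T V{\left(38,21 \right)} = -20 + \frac{319651}{117349} \left(-32\right) = -20 - \frac{10228832}{117349} = - \frac{12575812}{117349}$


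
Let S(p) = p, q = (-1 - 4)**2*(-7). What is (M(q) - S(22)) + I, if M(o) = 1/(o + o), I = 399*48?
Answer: 6695499/350 ≈ 19130.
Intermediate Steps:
I = 19152
q = -175 (q = (-5)**2*(-7) = 25*(-7) = -175)
M(o) = 1/(2*o)
(M(q) - S(22)) + I = ((1/2)/(-175) - 1*22) + 19152 = ((1/2)*(-1/175) - 22) + 19152 = (-1/350 - 22) + 19152 = -7701/350 + 19152 = 6695499/350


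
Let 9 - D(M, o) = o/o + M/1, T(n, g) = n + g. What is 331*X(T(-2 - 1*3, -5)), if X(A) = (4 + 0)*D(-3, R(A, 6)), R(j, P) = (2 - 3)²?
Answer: 14564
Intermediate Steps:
R(j, P) = 1 (R(j, P) = (-1)² = 1)
T(n, g) = g + n
D(M, o) = 8 - M (D(M, o) = 9 - (o/o + M/1) = 9 - (1 + M*1) = 9 - (1 + M) = 9 + (-1 - M) = 8 - M)
X(A) = 44 (X(A) = (4 + 0)*(8 - 1*(-3)) = 4*(8 + 3) = 4*11 = 44)
331*X(T(-2 - 1*3, -5)) = 331*44 = 14564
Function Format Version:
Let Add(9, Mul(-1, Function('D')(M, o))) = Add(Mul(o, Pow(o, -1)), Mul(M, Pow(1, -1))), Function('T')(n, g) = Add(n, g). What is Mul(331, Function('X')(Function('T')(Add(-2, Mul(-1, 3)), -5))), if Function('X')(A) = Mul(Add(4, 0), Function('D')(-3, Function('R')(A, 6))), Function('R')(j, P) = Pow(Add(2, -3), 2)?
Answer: 14564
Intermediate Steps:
Function('R')(j, P) = 1 (Function('R')(j, P) = Pow(-1, 2) = 1)
Function('T')(n, g) = Add(g, n)
Function('D')(M, o) = Add(8, Mul(-1, M)) (Function('D')(M, o) = Add(9, Mul(-1, Add(Mul(o, Pow(o, -1)), Mul(M, Pow(1, -1))))) = Add(9, Mul(-1, Add(1, Mul(M, 1)))) = Add(9, Mul(-1, Add(1, M))) = Add(9, Add(-1, Mul(-1, M))) = Add(8, Mul(-1, M)))
Function('X')(A) = 44 (Function('X')(A) = Mul(Add(4, 0), Add(8, Mul(-1, -3))) = Mul(4, Add(8, 3)) = Mul(4, 11) = 44)
Mul(331, Function('X')(Function('T')(Add(-2, Mul(-1, 3)), -5))) = Mul(331, 44) = 14564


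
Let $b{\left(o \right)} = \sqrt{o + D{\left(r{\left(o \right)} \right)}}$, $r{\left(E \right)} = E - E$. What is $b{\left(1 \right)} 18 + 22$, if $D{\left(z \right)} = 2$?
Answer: $22 + 18 \sqrt{3} \approx 53.177$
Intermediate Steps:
$r{\left(E \right)} = 0$
$b{\left(o \right)} = \sqrt{2 + o}$ ($b{\left(o \right)} = \sqrt{o + 2} = \sqrt{2 + o}$)
$b{\left(1 \right)} 18 + 22 = \sqrt{2 + 1} \cdot 18 + 22 = \sqrt{3} \cdot 18 + 22 = 18 \sqrt{3} + 22 = 22 + 18 \sqrt{3}$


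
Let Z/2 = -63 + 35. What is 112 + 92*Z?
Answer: -5040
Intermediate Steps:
Z = -56 (Z = 2*(-63 + 35) = 2*(-28) = -56)
112 + 92*Z = 112 + 92*(-56) = 112 - 5152 = -5040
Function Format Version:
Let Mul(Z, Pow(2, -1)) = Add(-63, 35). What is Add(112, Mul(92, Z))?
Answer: -5040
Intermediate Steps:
Z = -56 (Z = Mul(2, Add(-63, 35)) = Mul(2, -28) = -56)
Add(112, Mul(92, Z)) = Add(112, Mul(92, -56)) = Add(112, -5152) = -5040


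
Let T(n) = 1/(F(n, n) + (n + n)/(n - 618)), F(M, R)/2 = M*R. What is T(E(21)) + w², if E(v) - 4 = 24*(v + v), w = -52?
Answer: 1091101174789/403513748 ≈ 2704.0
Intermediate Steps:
E(v) = 4 + 48*v (E(v) = 4 + 24*(v + v) = 4 + 24*(2*v) = 4 + 48*v)
F(M, R) = 2*M*R (F(M, R) = 2*(M*R) = 2*M*R)
T(n) = 1/(2*n² + 2*n/(-618 + n)) (T(n) = 1/(2*n*n + (n + n)/(n - 618)) = 1/(2*n² + (2*n)/(-618 + n)) = 1/(2*n² + 2*n/(-618 + n)))
T(E(21)) + w² = (-618 + (4 + 48*21))/(2*(4 + 48*21)*(1 + (4 + 48*21)² - 618*(4 + 48*21))) + (-52)² = (-618 + (4 + 1008))/(2*(4 + 1008)*(1 + (4 + 1008)² - 618*(4 + 1008))) + 2704 = (½)*(-618 + 1012)/(1012*(1 + 1012² - 618*1012)) + 2704 = (½)*(1/1012)*394/(1 + 1024144 - 625416) + 2704 = (½)*(1/1012)*394/398729 + 2704 = (½)*(1/1012)*(1/398729)*394 + 2704 = 197/403513748 + 2704 = 1091101174789/403513748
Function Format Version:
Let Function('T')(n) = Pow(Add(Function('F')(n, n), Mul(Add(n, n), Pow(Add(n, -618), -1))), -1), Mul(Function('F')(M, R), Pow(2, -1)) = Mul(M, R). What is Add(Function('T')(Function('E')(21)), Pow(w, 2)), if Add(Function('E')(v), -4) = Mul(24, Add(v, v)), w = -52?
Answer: Rational(1091101174789, 403513748) ≈ 2704.0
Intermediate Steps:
Function('E')(v) = Add(4, Mul(48, v)) (Function('E')(v) = Add(4, Mul(24, Add(v, v))) = Add(4, Mul(24, Mul(2, v))) = Add(4, Mul(48, v)))
Function('F')(M, R) = Mul(2, M, R) (Function('F')(M, R) = Mul(2, Mul(M, R)) = Mul(2, M, R))
Function('T')(n) = Pow(Add(Mul(2, Pow(n, 2)), Mul(2, n, Pow(Add(-618, n), -1))), -1) (Function('T')(n) = Pow(Add(Mul(2, n, n), Mul(Add(n, n), Pow(Add(n, -618), -1))), -1) = Pow(Add(Mul(2, Pow(n, 2)), Mul(Mul(2, n), Pow(Add(-618, n), -1))), -1) = Pow(Add(Mul(2, Pow(n, 2)), Mul(2, n, Pow(Add(-618, n), -1))), -1))
Add(Function('T')(Function('E')(21)), Pow(w, 2)) = Add(Mul(Rational(1, 2), Pow(Add(4, Mul(48, 21)), -1), Pow(Add(1, Pow(Add(4, Mul(48, 21)), 2), Mul(-618, Add(4, Mul(48, 21)))), -1), Add(-618, Add(4, Mul(48, 21)))), Pow(-52, 2)) = Add(Mul(Rational(1, 2), Pow(Add(4, 1008), -1), Pow(Add(1, Pow(Add(4, 1008), 2), Mul(-618, Add(4, 1008))), -1), Add(-618, Add(4, 1008))), 2704) = Add(Mul(Rational(1, 2), Pow(1012, -1), Pow(Add(1, Pow(1012, 2), Mul(-618, 1012)), -1), Add(-618, 1012)), 2704) = Add(Mul(Rational(1, 2), Rational(1, 1012), Pow(Add(1, 1024144, -625416), -1), 394), 2704) = Add(Mul(Rational(1, 2), Rational(1, 1012), Pow(398729, -1), 394), 2704) = Add(Mul(Rational(1, 2), Rational(1, 1012), Rational(1, 398729), 394), 2704) = Add(Rational(197, 403513748), 2704) = Rational(1091101174789, 403513748)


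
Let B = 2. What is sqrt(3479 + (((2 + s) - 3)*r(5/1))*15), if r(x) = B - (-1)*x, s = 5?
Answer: sqrt(3899) ≈ 62.442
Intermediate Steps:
r(x) = 2 + x (r(x) = 2 - (-1)*x = 2 + x)
sqrt(3479 + (((2 + s) - 3)*r(5/1))*15) = sqrt(3479 + (((2 + 5) - 3)*(2 + 5/1))*15) = sqrt(3479 + ((7 - 3)*(2 + 5*1))*15) = sqrt(3479 + (4*(2 + 5))*15) = sqrt(3479 + (4*7)*15) = sqrt(3479 + 28*15) = sqrt(3479 + 420) = sqrt(3899)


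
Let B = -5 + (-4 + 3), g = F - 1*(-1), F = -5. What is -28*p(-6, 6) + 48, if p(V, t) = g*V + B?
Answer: -456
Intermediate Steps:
g = -4 (g = -5 - 1*(-1) = -5 + 1 = -4)
B = -6 (B = -5 - 1 = -6)
p(V, t) = -6 - 4*V (p(V, t) = -4*V - 6 = -6 - 4*V)
-28*p(-6, 6) + 48 = -28*(-6 - 4*(-6)) + 48 = -28*(-6 + 24) + 48 = -28*18 + 48 = -504 + 48 = -456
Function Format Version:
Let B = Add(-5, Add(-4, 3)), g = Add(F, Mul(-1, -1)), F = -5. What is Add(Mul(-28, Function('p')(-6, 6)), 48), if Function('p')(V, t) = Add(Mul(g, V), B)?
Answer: -456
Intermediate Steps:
g = -4 (g = Add(-5, Mul(-1, -1)) = Add(-5, 1) = -4)
B = -6 (B = Add(-5, -1) = -6)
Function('p')(V, t) = Add(-6, Mul(-4, V)) (Function('p')(V, t) = Add(Mul(-4, V), -6) = Add(-6, Mul(-4, V)))
Add(Mul(-28, Function('p')(-6, 6)), 48) = Add(Mul(-28, Add(-6, Mul(-4, -6))), 48) = Add(Mul(-28, Add(-6, 24)), 48) = Add(Mul(-28, 18), 48) = Add(-504, 48) = -456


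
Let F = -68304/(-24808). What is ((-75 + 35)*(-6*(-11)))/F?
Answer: -1364440/1423 ≈ -958.85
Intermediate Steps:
F = 8538/3101 (F = -68304*(-1/24808) = 8538/3101 ≈ 2.7533)
((-75 + 35)*(-6*(-11)))/F = ((-75 + 35)*(-6*(-11)))/(8538/3101) = -40*66*(3101/8538) = -2640*3101/8538 = -1364440/1423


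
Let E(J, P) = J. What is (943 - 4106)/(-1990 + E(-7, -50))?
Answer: 3163/1997 ≈ 1.5839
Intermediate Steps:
(943 - 4106)/(-1990 + E(-7, -50)) = (943 - 4106)/(-1990 - 7) = -3163/(-1997) = -3163*(-1/1997) = 3163/1997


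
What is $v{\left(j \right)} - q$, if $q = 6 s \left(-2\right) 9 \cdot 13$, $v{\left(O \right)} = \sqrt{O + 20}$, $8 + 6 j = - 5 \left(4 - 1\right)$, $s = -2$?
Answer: $-2808 + \frac{\sqrt{582}}{6} \approx -2804.0$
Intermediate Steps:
$j = - \frac{23}{6}$ ($j = - \frac{4}{3} + \frac{\left(-5\right) \left(4 - 1\right)}{6} = - \frac{4}{3} + \frac{\left(-5\right) 3}{6} = - \frac{4}{3} + \frac{1}{6} \left(-15\right) = - \frac{4}{3} - \frac{5}{2} = - \frac{23}{6} \approx -3.8333$)
$v{\left(O \right)} = \sqrt{20 + O}$
$q = 2808$ ($q = 6 \left(-2\right) \left(-2\right) 9 \cdot 13 = \left(-12\right) \left(-2\right) 9 \cdot 13 = 24 \cdot 9 \cdot 13 = 216 \cdot 13 = 2808$)
$v{\left(j \right)} - q = \sqrt{20 - \frac{23}{6}} - 2808 = \sqrt{\frac{97}{6}} - 2808 = \frac{\sqrt{582}}{6} - 2808 = -2808 + \frac{\sqrt{582}}{6}$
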